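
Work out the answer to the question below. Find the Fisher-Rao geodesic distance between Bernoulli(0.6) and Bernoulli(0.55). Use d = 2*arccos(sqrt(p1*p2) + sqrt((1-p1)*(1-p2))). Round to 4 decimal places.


Geodesic distance on Bernoulli manifold:
d(p1,p2) = 2*arccos(sqrt(p1*p2) + sqrt((1-p1)*(1-p2))).
sqrt(p1*p2) = sqrt(0.6*0.55) = 0.574456.
sqrt((1-p1)*(1-p2)) = sqrt(0.4*0.45) = 0.424264.
arg = 0.574456 + 0.424264 = 0.99872.
d = 2*arccos(0.99872) = 0.1012

0.1012


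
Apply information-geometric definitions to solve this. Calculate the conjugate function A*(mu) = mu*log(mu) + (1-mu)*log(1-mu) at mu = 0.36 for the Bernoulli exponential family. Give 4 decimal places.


Legendre transform for Bernoulli:
A*(mu) = mu*log(mu) + (1-mu)*log(1-mu).
mu = 0.36, 1-mu = 0.64.
mu*log(mu) = 0.36*log(0.36) = -0.367794.
(1-mu)*log(1-mu) = 0.64*log(0.64) = -0.285624.
A* = -0.367794 + -0.285624 = -0.6534

-0.6534


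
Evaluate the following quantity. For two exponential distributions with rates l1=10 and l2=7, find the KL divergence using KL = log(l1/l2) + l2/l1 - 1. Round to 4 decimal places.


KL divergence for exponential family:
KL = log(l1/l2) + l2/l1 - 1.
log(10/7) = 0.356675.
7/10 = 0.7.
KL = 0.356675 + 0.7 - 1 = 0.0567

0.0567


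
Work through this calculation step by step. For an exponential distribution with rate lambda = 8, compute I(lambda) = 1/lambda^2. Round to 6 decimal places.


Fisher information for exponential: I(lambda) = 1/lambda^2.
lambda = 8, lambda^2 = 64.
I = 1/64 = 0.015625

0.015625


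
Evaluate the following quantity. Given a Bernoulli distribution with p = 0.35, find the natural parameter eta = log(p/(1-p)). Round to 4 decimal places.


Natural parameter for Bernoulli: eta = log(p/(1-p)).
p = 0.35, 1-p = 0.65.
p/(1-p) = 0.538462.
eta = log(0.538462) = -0.6190

-0.6190


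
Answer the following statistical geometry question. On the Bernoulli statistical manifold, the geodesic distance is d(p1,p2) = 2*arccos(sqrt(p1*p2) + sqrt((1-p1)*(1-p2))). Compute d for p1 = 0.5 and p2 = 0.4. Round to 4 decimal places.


Geodesic distance on Bernoulli manifold:
d(p1,p2) = 2*arccos(sqrt(p1*p2) + sqrt((1-p1)*(1-p2))).
sqrt(p1*p2) = sqrt(0.5*0.4) = 0.447214.
sqrt((1-p1)*(1-p2)) = sqrt(0.5*0.6) = 0.547723.
arg = 0.447214 + 0.547723 = 0.994936.
d = 2*arccos(0.994936) = 0.2014

0.2014


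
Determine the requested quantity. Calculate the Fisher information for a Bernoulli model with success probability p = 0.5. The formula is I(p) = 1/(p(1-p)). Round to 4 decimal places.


For Bernoulli(p), Fisher information is I(p) = 1/(p*(1-p)).
p = 0.5, 1-p = 0.5.
p*(1-p) = 0.25.
I(p) = 1/0.25 = 4.0000

4.0000


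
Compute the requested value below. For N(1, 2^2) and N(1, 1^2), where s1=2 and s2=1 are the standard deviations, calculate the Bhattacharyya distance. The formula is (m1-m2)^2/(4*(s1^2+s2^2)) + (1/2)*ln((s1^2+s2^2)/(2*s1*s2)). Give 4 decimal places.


Bhattacharyya distance between two Gaussians:
DB = (m1-m2)^2/(4*(s1^2+s2^2)) + (1/2)*ln((s1^2+s2^2)/(2*s1*s2)).
(m1-m2)^2 = (0)^2 = 0.
s1^2+s2^2 = 4 + 1 = 5.
term1 = 0/20 = 0.0.
term2 = 0.5*ln(5/4.0) = 0.111572.
DB = 0.0 + 0.111572 = 0.1116

0.1116


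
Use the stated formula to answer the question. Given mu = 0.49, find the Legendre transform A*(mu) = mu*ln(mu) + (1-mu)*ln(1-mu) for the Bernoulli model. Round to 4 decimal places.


Legendre transform for Bernoulli:
A*(mu) = mu*log(mu) + (1-mu)*log(1-mu).
mu = 0.49, 1-mu = 0.51.
mu*log(mu) = 0.49*log(0.49) = -0.349541.
(1-mu)*log(1-mu) = 0.51*log(0.51) = -0.343406.
A* = -0.349541 + -0.343406 = -0.6929

-0.6929


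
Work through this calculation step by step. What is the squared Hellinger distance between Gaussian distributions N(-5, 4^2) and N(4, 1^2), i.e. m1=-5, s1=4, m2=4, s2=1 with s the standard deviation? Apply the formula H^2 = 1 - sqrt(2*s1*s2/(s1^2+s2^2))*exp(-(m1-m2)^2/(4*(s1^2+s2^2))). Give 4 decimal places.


Squared Hellinger distance for Gaussians:
H^2 = 1 - sqrt(2*s1*s2/(s1^2+s2^2)) * exp(-(m1-m2)^2/(4*(s1^2+s2^2))).
s1^2 = 16, s2^2 = 1, s1^2+s2^2 = 17.
sqrt(2*4*1/(17)) = 0.685994.
(m1-m2)^2 = (-9)^2 = 81.
exp(-81/(4*17)) = exp(-1.191176) = 0.303864.
H^2 = 1 - 0.685994*0.303864 = 0.7916

0.7916


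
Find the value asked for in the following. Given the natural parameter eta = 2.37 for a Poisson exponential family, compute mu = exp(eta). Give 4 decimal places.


Expectation parameter for Poisson exponential family:
mu = exp(eta).
eta = 2.37.
mu = exp(2.37) = 10.6974

10.6974


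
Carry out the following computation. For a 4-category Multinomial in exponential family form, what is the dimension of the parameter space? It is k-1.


Exponential family dimension calculation:
For Multinomial with k=4 categories, dim = k-1 = 3.

3


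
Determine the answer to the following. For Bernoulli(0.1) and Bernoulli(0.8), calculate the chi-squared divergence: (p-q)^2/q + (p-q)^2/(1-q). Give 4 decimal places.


Chi-squared divergence between Bernoulli distributions:
chi^2 = (p-q)^2/q + (p-q)^2/(1-q).
p = 0.1, q = 0.8, p-q = -0.7.
(p-q)^2 = 0.49.
term1 = 0.49/0.8 = 0.6125.
term2 = 0.49/0.2 = 2.45.
chi^2 = 0.6125 + 2.45 = 3.0625

3.0625


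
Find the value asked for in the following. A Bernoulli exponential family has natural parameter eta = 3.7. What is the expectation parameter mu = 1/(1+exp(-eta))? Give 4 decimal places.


Dual coordinate (expectation parameter) for Bernoulli:
mu = 1/(1+exp(-eta)).
eta = 3.7.
exp(-eta) = exp(-3.7) = 0.024724.
mu = 1/(1+0.024724) = 0.9759

0.9759


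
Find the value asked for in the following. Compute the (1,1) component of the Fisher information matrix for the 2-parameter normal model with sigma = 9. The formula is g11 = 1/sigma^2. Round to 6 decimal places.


For the 2-parameter normal family, the Fisher metric has:
  g11 = 1/sigma^2, g22 = 2/sigma^2.
sigma = 9, sigma^2 = 81.
g11 = 0.012346

0.012346


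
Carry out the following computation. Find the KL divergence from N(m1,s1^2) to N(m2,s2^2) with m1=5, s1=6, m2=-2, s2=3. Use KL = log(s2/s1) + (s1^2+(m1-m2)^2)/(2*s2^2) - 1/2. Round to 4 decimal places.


KL divergence between normal distributions:
KL = log(s2/s1) + (s1^2 + (m1-m2)^2)/(2*s2^2) - 1/2.
log(3/6) = -0.693147.
(6^2 + (5--2)^2)/(2*3^2) = (36 + 49)/18 = 4.722222.
KL = -0.693147 + 4.722222 - 0.5 = 3.5291

3.5291


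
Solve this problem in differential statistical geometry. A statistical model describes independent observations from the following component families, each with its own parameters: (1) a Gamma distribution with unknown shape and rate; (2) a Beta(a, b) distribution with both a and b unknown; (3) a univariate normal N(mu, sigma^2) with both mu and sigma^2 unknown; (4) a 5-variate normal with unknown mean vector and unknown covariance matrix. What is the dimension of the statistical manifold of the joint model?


The dimension of a statistical manifold equals the number of free
(independent) real parameters of the model. For a product of independent
blocks the parameter counts add.
- Gamma (shape, rate): 2.
- Beta (a, b): 2.
- normal (mu, sigma^2): 2.
- 5-variate normal: 5 (mean) + 5*6/2 = 15 (symmetric covariance) = 20.
Total = 2 + 2 + 2 + 20 = 26.
Dimension = 26

26


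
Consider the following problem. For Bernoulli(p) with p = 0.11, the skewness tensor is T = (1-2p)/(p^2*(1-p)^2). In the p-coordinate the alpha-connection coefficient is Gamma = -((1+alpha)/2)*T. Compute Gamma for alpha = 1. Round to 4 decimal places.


Skewness (Amari-Chentsov) tensor: T = (1-2p)/(p^2*(1-p)^2).
p = 0.11, 1-2p = 0.78, p^2 = 0.0121, (1-p)^2 = 0.7921.
T = 0.78/(0.0121 * 0.7921) = 81.382161.
In the p-coordinate, Gamma^(alpha) = Gamma^(0) - (alpha/2)*T with Gamma^(0) = (1/2)*g'(p) = -T/2,
so Gamma^(alpha) = -((1+alpha)/2)*T.
alpha = 1, -(1+alpha)/2 = -1.0.
Gamma = -1.0 * 81.382161 = -81.3822

-81.3822


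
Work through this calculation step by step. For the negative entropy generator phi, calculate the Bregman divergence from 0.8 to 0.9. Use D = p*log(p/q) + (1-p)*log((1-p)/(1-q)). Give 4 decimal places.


Bregman divergence with negative entropy generator:
D = p*log(p/q) + (1-p)*log((1-p)/(1-q)).
p = 0.8, q = 0.9.
p*log(p/q) = 0.8*log(0.8/0.9) = -0.094226.
(1-p)*log((1-p)/(1-q)) = 0.2*log(0.2/0.1) = 0.138629.
D = -0.094226 + 0.138629 = 0.0444

0.0444


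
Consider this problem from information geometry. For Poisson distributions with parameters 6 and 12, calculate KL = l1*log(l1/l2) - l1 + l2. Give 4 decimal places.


KL divergence for Poisson:
KL = l1*log(l1/l2) - l1 + l2.
l1 = 6, l2 = 12.
log(6/12) = -0.693147.
l1*log(l1/l2) = 6 * -0.693147 = -4.158883.
KL = -4.158883 - 6 + 12 = 1.8411

1.8411


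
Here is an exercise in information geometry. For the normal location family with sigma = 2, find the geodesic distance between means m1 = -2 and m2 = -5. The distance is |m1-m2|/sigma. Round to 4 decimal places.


On the fixed-variance normal subfamily, geodesic distance = |m1-m2|/sigma.
|-2 - -5| = 3.
sigma = 2.
d = 3/2 = 1.5000

1.5000


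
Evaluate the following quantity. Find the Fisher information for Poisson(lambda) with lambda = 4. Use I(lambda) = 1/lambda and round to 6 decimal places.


Fisher information for Poisson: I(lambda) = 1/lambda.
lambda = 4.
I(lambda) = 1/4 = 0.250000

0.250000


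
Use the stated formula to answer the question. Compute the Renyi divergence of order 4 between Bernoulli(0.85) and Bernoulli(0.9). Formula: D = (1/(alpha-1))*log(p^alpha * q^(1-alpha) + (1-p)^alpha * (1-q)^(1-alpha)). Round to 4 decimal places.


Renyi divergence of order alpha between Bernoulli distributions:
D = (1/(alpha-1))*log(p^alpha * q^(1-alpha) + (1-p)^alpha * (1-q)^(1-alpha)).
alpha = 4, p = 0.85, q = 0.9.
p^alpha * q^(1-alpha) = 0.85^4 * 0.9^-3 = 0.716058.
(1-p)^alpha * (1-q)^(1-alpha) = 0.15^4 * 0.1^-3 = 0.50625.
sum = 0.716058 + 0.50625 = 1.222308.
D = (1/3)*log(1.222308) = 0.0669

0.0669


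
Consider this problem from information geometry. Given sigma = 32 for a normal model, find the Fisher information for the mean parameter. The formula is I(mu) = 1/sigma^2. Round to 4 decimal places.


The Fisher information for the mean of a normal distribution is I(mu) = 1/sigma^2.
sigma = 32, so sigma^2 = 1024.
I(mu) = 1/1024 = 0.0010

0.0010


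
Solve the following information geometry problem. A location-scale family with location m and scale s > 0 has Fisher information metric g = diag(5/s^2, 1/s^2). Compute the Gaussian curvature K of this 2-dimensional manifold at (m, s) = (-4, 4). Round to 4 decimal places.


The metric has the form g = (A dm^2 + B ds^2)/s^2 with A = 5, B = 1.
Substitute u = sqrt(A/B)*m: g = B*(du^2 + ds^2)/s^2, i.e. B times the
Poincare upper half-plane metric, which has constant Gaussian curvature -1.
Scaling a 2D metric by a constant c divides the Gaussian curvature by c,
so K = -1/B = -1/(1) = -1.0000 everywhere (the point (m, s) = (-4, 4) is irrelevant:
the curvature is constant).
The requested Gaussian curvature is K = -1.0000.

-1.0000


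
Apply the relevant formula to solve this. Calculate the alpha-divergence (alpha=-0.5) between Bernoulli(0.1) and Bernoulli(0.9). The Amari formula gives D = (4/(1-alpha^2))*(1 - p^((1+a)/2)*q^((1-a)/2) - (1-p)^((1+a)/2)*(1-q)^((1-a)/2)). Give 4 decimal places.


Amari alpha-divergence:
D = (4/(1-alpha^2))*(1 - p^((1+a)/2)*q^((1-a)/2) - (1-p)^((1+a)/2)*(1-q)^((1-a)/2)).
alpha = -0.5, p = 0.1, q = 0.9.
e1 = (1+alpha)/2 = 0.25, e2 = (1-alpha)/2 = 0.75.
t1 = p^e1 * q^e2 = 0.1^0.25 * 0.9^0.75 = 0.519615.
t2 = (1-p)^e1 * (1-q)^e2 = 0.9^0.25 * 0.1^0.75 = 0.173205.
4/(1-alpha^2) = 5.333333.
D = 5.333333*(1 - 0.519615 - 0.173205) = 1.6383

1.6383


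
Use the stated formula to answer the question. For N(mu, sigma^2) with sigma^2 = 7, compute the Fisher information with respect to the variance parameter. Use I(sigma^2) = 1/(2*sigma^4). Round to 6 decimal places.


Fisher information for variance: I(sigma^2) = 1/(2*sigma^4).
sigma^2 = 7, so sigma^4 = 49.
I = 1/(2*49) = 1/98 = 0.010204

0.010204


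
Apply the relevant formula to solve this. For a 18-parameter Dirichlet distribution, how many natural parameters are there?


Exponential family dimension calculation:
Dirichlet with 18 components has 18 natural parameters.

18


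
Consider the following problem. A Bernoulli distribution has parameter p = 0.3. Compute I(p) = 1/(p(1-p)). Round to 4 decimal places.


For Bernoulli(p), Fisher information is I(p) = 1/(p*(1-p)).
p = 0.3, 1-p = 0.7.
p*(1-p) = 0.21.
I(p) = 1/0.21 = 4.7619

4.7619


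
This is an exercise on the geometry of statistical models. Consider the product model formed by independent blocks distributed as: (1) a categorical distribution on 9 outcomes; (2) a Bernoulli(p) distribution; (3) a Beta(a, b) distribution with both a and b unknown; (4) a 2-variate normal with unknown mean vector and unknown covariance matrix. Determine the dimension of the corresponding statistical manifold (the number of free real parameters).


The dimension of a statistical manifold equals the number of free
(independent) real parameters of the model. For a product of independent
blocks the parameter counts add.
- categorical on 9 outcomes (probabilities sum to 1): 9-1 = 8.
- Bernoulli (p): 1.
- Beta (a, b): 2.
- 2-variate normal: 2 (mean) + 2*3/2 = 3 (symmetric covariance) = 5.
Total = 8 + 1 + 2 + 5 = 16.
Dimension = 16

16


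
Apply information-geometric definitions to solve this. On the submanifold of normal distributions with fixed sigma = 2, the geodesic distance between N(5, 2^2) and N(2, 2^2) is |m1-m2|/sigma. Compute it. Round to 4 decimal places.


On the fixed-variance normal subfamily, geodesic distance = |m1-m2|/sigma.
|5 - 2| = 3.
sigma = 2.
d = 3/2 = 1.5000

1.5000


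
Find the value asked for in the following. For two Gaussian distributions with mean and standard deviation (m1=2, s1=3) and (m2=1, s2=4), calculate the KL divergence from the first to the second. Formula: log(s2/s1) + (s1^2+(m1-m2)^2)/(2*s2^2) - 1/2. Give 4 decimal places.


KL divergence between normal distributions:
KL = log(s2/s1) + (s1^2 + (m1-m2)^2)/(2*s2^2) - 1/2.
log(4/3) = 0.287682.
(3^2 + (2-1)^2)/(2*4^2) = (9 + 1)/32 = 0.3125.
KL = 0.287682 + 0.3125 - 0.5 = 0.1002

0.1002


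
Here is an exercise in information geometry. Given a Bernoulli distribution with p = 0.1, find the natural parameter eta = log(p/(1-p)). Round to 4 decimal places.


Natural parameter for Bernoulli: eta = log(p/(1-p)).
p = 0.1, 1-p = 0.9.
p/(1-p) = 0.111111.
eta = log(0.111111) = -2.1972

-2.1972


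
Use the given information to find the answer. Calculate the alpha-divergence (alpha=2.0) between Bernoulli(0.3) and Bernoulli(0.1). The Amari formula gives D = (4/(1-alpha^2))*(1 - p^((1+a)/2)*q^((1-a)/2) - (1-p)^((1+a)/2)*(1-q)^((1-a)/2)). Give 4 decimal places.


Amari alpha-divergence:
D = (4/(1-alpha^2))*(1 - p^((1+a)/2)*q^((1-a)/2) - (1-p)^((1+a)/2)*(1-q)^((1-a)/2)).
alpha = 2.0, p = 0.3, q = 0.1.
e1 = (1+alpha)/2 = 1.5, e2 = (1-alpha)/2 = -0.5.
t1 = p^e1 * q^e2 = 0.3^1.5 * 0.1^-0.5 = 0.519615.
t2 = (1-p)^e1 * (1-q)^e2 = 0.7^1.5 * 0.9^-0.5 = 0.617342.
4/(1-alpha^2) = -1.333333.
D = -1.333333*(1 - 0.519615 - 0.617342) = 0.1826

0.1826


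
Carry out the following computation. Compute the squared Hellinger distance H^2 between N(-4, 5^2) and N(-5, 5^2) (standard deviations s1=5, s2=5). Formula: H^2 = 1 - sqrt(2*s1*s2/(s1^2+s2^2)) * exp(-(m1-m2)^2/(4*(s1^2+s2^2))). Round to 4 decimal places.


Squared Hellinger distance for Gaussians:
H^2 = 1 - sqrt(2*s1*s2/(s1^2+s2^2)) * exp(-(m1-m2)^2/(4*(s1^2+s2^2))).
s1^2 = 25, s2^2 = 25, s1^2+s2^2 = 50.
sqrt(2*5*5/(50)) = 1.0.
(m1-m2)^2 = (1)^2 = 1.
exp(-1/(4*50)) = exp(-0.005) = 0.995012.
H^2 = 1 - 1.0*0.995012 = 0.0050

0.0050


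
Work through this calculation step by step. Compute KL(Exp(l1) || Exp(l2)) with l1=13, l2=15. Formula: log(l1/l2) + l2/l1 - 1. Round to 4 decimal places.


KL divergence for exponential family:
KL = log(l1/l2) + l2/l1 - 1.
log(13/15) = -0.143101.
15/13 = 1.153846.
KL = -0.143101 + 1.153846 - 1 = 0.0107

0.0107


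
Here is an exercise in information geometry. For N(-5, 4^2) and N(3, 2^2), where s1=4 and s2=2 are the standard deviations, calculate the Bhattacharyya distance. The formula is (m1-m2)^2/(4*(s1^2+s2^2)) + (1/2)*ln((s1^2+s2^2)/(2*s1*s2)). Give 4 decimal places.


Bhattacharyya distance between two Gaussians:
DB = (m1-m2)^2/(4*(s1^2+s2^2)) + (1/2)*ln((s1^2+s2^2)/(2*s1*s2)).
(m1-m2)^2 = (-8)^2 = 64.
s1^2+s2^2 = 16 + 4 = 20.
term1 = 64/80 = 0.8.
term2 = 0.5*ln(20/16.0) = 0.111572.
DB = 0.8 + 0.111572 = 0.9116

0.9116


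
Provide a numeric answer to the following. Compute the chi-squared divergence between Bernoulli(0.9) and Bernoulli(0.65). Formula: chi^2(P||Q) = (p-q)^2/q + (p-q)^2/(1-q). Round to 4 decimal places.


Chi-squared divergence between Bernoulli distributions:
chi^2 = (p-q)^2/q + (p-q)^2/(1-q).
p = 0.9, q = 0.65, p-q = 0.25.
(p-q)^2 = 0.0625.
term1 = 0.0625/0.65 = 0.096154.
term2 = 0.0625/0.35 = 0.178571.
chi^2 = 0.096154 + 0.178571 = 0.2747

0.2747


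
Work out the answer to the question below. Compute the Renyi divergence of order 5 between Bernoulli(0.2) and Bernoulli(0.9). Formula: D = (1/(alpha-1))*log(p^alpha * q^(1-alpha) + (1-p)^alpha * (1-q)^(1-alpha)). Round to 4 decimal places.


Renyi divergence of order alpha between Bernoulli distributions:
D = (1/(alpha-1))*log(p^alpha * q^(1-alpha) + (1-p)^alpha * (1-q)^(1-alpha)).
alpha = 5, p = 0.2, q = 0.9.
p^alpha * q^(1-alpha) = 0.2^5 * 0.9^-4 = 0.000488.
(1-p)^alpha * (1-q)^(1-alpha) = 0.8^5 * 0.1^-4 = 3276.8.
sum = 0.000488 + 3276.8 = 3276.800488.
D = (1/4)*log(3276.800488) = 2.0237

2.0237


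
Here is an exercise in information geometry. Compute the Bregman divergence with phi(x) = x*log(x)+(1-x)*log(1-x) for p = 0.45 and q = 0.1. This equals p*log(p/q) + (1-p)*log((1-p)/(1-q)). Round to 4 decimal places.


Bregman divergence with negative entropy generator:
D = p*log(p/q) + (1-p)*log((1-p)/(1-q)).
p = 0.45, q = 0.1.
p*log(p/q) = 0.45*log(0.45/0.1) = 0.676835.
(1-p)*log((1-p)/(1-q)) = 0.55*log(0.55/0.9) = -0.270862.
D = 0.676835 + -0.270862 = 0.4060

0.4060


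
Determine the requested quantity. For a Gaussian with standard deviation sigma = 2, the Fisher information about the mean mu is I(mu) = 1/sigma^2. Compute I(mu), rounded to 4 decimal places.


The Fisher information for the mean of a normal distribution is I(mu) = 1/sigma^2.
sigma = 2, so sigma^2 = 4.
I(mu) = 1/4 = 0.2500

0.2500


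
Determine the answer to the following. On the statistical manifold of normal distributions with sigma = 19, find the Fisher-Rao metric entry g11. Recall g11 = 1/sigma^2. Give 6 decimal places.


For the 2-parameter normal family, the Fisher metric has:
  g11 = 1/sigma^2, g22 = 2/sigma^2.
sigma = 19, sigma^2 = 361.
g11 = 0.002770

0.002770


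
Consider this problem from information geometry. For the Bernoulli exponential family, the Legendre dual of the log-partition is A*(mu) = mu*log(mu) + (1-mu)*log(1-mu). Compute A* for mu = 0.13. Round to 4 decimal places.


Legendre transform for Bernoulli:
A*(mu) = mu*log(mu) + (1-mu)*log(1-mu).
mu = 0.13, 1-mu = 0.87.
mu*log(mu) = 0.13*log(0.13) = -0.265229.
(1-mu)*log(1-mu) = 0.87*log(0.87) = -0.121158.
A* = -0.265229 + -0.121158 = -0.3864

-0.3864


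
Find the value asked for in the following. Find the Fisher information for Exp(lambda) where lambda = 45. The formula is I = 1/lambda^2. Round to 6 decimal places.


Fisher information for exponential: I(lambda) = 1/lambda^2.
lambda = 45, lambda^2 = 2025.
I = 1/2025 = 0.000494

0.000494


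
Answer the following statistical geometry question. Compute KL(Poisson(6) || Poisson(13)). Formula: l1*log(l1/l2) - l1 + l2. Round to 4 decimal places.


KL divergence for Poisson:
KL = l1*log(l1/l2) - l1 + l2.
l1 = 6, l2 = 13.
log(6/13) = -0.77319.
l1*log(l1/l2) = 6 * -0.77319 = -4.639139.
KL = -4.639139 - 6 + 13 = 2.3609

2.3609


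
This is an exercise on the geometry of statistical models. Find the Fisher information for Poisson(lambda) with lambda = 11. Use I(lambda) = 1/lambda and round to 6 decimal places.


Fisher information for Poisson: I(lambda) = 1/lambda.
lambda = 11.
I(lambda) = 1/11 = 0.090909

0.090909


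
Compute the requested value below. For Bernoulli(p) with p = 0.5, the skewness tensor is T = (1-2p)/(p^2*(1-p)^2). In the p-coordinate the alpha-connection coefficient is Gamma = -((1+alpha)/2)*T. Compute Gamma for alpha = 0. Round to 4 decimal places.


Skewness (Amari-Chentsov) tensor: T = (1-2p)/(p^2*(1-p)^2).
p = 0.5, 1-2p = 0.0, p^2 = 0.25, (1-p)^2 = 0.25.
T = 0.0/(0.25 * 0.25) = 0.0.
In the p-coordinate, Gamma^(alpha) = Gamma^(0) - (alpha/2)*T with Gamma^(0) = (1/2)*g'(p) = -T/2,
so Gamma^(alpha) = -((1+alpha)/2)*T.
alpha = 0, -(1+alpha)/2 = -0.5.
Gamma = -0.5 * 0.0 = 0.0000

0.0000


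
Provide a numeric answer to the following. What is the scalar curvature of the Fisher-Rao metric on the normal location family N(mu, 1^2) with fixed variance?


This family has a single free parameter, so its statistical manifold
is 1-dimensional. The Riemann curvature tensor of any 1-dimensional
Riemannian manifold vanishes identically, so R = 0.

0


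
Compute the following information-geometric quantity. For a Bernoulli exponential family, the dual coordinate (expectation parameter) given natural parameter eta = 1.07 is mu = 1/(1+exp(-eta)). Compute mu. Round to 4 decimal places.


Dual coordinate (expectation parameter) for Bernoulli:
mu = 1/(1+exp(-eta)).
eta = 1.07.
exp(-eta) = exp(-1.07) = 0.343009.
mu = 1/(1+0.343009) = 0.7446

0.7446


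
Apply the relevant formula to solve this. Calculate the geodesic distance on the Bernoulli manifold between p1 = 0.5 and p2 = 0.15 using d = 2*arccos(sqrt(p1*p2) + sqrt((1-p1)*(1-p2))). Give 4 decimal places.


Geodesic distance on Bernoulli manifold:
d(p1,p2) = 2*arccos(sqrt(p1*p2) + sqrt((1-p1)*(1-p2))).
sqrt(p1*p2) = sqrt(0.5*0.15) = 0.273861.
sqrt((1-p1)*(1-p2)) = sqrt(0.5*0.85) = 0.65192.
arg = 0.273861 + 0.65192 = 0.925782.
d = 2*arccos(0.925782) = 0.7754

0.7754


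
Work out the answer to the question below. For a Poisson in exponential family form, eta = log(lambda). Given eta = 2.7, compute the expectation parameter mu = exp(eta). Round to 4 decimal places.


Expectation parameter for Poisson exponential family:
mu = exp(eta).
eta = 2.7.
mu = exp(2.7) = 14.8797

14.8797


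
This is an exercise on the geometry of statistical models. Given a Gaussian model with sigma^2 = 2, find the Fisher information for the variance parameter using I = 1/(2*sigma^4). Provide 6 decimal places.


Fisher information for variance: I(sigma^2) = 1/(2*sigma^4).
sigma^2 = 2, so sigma^4 = 4.
I = 1/(2*4) = 1/8 = 0.125000

0.125000


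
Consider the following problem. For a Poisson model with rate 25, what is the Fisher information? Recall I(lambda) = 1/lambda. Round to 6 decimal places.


Fisher information for Poisson: I(lambda) = 1/lambda.
lambda = 25.
I(lambda) = 1/25 = 0.040000

0.040000


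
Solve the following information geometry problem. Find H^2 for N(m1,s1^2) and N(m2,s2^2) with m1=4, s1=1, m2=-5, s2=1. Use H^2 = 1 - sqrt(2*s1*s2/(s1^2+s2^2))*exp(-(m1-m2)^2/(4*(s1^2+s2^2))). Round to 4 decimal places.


Squared Hellinger distance for Gaussians:
H^2 = 1 - sqrt(2*s1*s2/(s1^2+s2^2)) * exp(-(m1-m2)^2/(4*(s1^2+s2^2))).
s1^2 = 1, s2^2 = 1, s1^2+s2^2 = 2.
sqrt(2*1*1/(2)) = 1.0.
(m1-m2)^2 = (9)^2 = 81.
exp(-81/(4*2)) = exp(-10.125) = 4e-05.
H^2 = 1 - 1.0*4e-05 = 1.0000

1.0000


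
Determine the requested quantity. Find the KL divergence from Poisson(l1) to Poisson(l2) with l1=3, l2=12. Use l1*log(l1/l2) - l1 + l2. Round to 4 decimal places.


KL divergence for Poisson:
KL = l1*log(l1/l2) - l1 + l2.
l1 = 3, l2 = 12.
log(3/12) = -1.386294.
l1*log(l1/l2) = 3 * -1.386294 = -4.158883.
KL = -4.158883 - 3 + 12 = 4.8411

4.8411


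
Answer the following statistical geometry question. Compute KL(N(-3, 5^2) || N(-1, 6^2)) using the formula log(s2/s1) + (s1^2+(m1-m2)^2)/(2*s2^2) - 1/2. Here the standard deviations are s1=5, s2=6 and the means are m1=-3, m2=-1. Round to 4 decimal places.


KL divergence between normal distributions:
KL = log(s2/s1) + (s1^2 + (m1-m2)^2)/(2*s2^2) - 1/2.
log(6/5) = 0.182322.
(5^2 + (-3--1)^2)/(2*6^2) = (25 + 4)/72 = 0.402778.
KL = 0.182322 + 0.402778 - 0.5 = 0.0851

0.0851


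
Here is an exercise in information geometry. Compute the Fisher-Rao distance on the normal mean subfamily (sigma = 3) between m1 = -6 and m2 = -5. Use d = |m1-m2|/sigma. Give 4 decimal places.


On the fixed-variance normal subfamily, geodesic distance = |m1-m2|/sigma.
|-6 - -5| = 1.
sigma = 3.
d = 1/3 = 0.3333

0.3333


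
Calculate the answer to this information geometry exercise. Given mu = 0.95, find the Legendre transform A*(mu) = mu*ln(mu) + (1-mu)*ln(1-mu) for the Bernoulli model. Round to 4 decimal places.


Legendre transform for Bernoulli:
A*(mu) = mu*log(mu) + (1-mu)*log(1-mu).
mu = 0.95, 1-mu = 0.05.
mu*log(mu) = 0.95*log(0.95) = -0.048729.
(1-mu)*log(1-mu) = 0.05*log(0.05) = -0.149787.
A* = -0.048729 + -0.149787 = -0.1985

-0.1985


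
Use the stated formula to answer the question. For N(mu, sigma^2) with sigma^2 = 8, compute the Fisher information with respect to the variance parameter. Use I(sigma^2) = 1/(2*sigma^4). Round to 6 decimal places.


Fisher information for variance: I(sigma^2) = 1/(2*sigma^4).
sigma^2 = 8, so sigma^4 = 64.
I = 1/(2*64) = 1/128 = 0.007813

0.007813


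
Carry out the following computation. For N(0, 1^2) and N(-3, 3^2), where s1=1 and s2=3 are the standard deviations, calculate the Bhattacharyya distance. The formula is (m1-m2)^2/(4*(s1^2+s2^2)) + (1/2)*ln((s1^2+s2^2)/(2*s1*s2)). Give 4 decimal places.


Bhattacharyya distance between two Gaussians:
DB = (m1-m2)^2/(4*(s1^2+s2^2)) + (1/2)*ln((s1^2+s2^2)/(2*s1*s2)).
(m1-m2)^2 = (3)^2 = 9.
s1^2+s2^2 = 1 + 9 = 10.
term1 = 9/40 = 0.225.
term2 = 0.5*ln(10/6.0) = 0.255413.
DB = 0.225 + 0.255413 = 0.4804

0.4804


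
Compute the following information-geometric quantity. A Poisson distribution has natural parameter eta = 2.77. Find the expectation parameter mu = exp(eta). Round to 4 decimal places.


Expectation parameter for Poisson exponential family:
mu = exp(eta).
eta = 2.77.
mu = exp(2.77) = 15.9586

15.9586


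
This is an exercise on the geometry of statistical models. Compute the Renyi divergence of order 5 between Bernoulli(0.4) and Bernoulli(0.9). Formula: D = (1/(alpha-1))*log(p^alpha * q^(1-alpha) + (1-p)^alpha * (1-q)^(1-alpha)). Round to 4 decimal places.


Renyi divergence of order alpha between Bernoulli distributions:
D = (1/(alpha-1))*log(p^alpha * q^(1-alpha) + (1-p)^alpha * (1-q)^(1-alpha)).
alpha = 5, p = 0.4, q = 0.9.
p^alpha * q^(1-alpha) = 0.4^5 * 0.9^-4 = 0.015607.
(1-p)^alpha * (1-q)^(1-alpha) = 0.6^5 * 0.1^-4 = 777.6.
sum = 0.015607 + 777.6 = 777.615607.
D = (1/4)*log(777.615607) = 1.6641

1.6641


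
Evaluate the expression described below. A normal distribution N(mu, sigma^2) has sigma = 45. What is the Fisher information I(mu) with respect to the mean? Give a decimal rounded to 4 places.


The Fisher information for the mean of a normal distribution is I(mu) = 1/sigma^2.
sigma = 45, so sigma^2 = 2025.
I(mu) = 1/2025 = 0.0005

0.0005


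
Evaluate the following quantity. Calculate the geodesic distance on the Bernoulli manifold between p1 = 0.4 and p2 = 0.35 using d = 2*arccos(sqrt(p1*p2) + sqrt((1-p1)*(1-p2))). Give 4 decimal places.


Geodesic distance on Bernoulli manifold:
d(p1,p2) = 2*arccos(sqrt(p1*p2) + sqrt((1-p1)*(1-p2))).
sqrt(p1*p2) = sqrt(0.4*0.35) = 0.374166.
sqrt((1-p1)*(1-p2)) = sqrt(0.6*0.65) = 0.6245.
arg = 0.374166 + 0.6245 = 0.998666.
d = 2*arccos(0.998666) = 0.1033

0.1033


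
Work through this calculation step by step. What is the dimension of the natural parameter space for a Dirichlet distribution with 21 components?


Exponential family dimension calculation:
Dirichlet with 21 components has 21 natural parameters.

21


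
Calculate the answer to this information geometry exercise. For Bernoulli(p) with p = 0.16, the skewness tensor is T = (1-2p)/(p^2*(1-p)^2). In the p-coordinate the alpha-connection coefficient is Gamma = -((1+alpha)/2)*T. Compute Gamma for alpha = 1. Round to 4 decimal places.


Skewness (Amari-Chentsov) tensor: T = (1-2p)/(p^2*(1-p)^2).
p = 0.16, 1-2p = 0.68, p^2 = 0.0256, (1-p)^2 = 0.7056.
T = 0.68/(0.0256 * 0.7056) = 37.645266.
In the p-coordinate, Gamma^(alpha) = Gamma^(0) - (alpha/2)*T with Gamma^(0) = (1/2)*g'(p) = -T/2,
so Gamma^(alpha) = -((1+alpha)/2)*T.
alpha = 1, -(1+alpha)/2 = -1.0.
Gamma = -1.0 * 37.645266 = -37.6453

-37.6453


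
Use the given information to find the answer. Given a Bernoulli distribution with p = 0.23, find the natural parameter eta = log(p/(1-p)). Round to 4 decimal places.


Natural parameter for Bernoulli: eta = log(p/(1-p)).
p = 0.23, 1-p = 0.77.
p/(1-p) = 0.298701.
eta = log(0.298701) = -1.2083

-1.2083


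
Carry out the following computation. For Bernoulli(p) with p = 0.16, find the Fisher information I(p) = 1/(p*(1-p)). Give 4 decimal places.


For Bernoulli(p), Fisher information is I(p) = 1/(p*(1-p)).
p = 0.16, 1-p = 0.84.
p*(1-p) = 0.1344.
I(p) = 1/0.1344 = 7.4405

7.4405


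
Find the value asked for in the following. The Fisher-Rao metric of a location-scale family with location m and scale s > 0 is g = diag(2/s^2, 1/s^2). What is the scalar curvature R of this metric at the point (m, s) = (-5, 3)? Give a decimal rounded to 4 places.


The metric has the form g = (A dm^2 + B ds^2)/s^2 with A = 2, B = 1.
Substitute u = sqrt(A/B)*m: g = B*(du^2 + ds^2)/s^2, i.e. B times the
Poincare upper half-plane metric, which has constant Gaussian curvature -1.
Scaling a 2D metric by a constant c divides the Gaussian curvature by c,
so K = -1/B = -1/(1) = -1.0000 everywhere (the point (m, s) = (-5, 3) is irrelevant:
the curvature is constant).
Scalar curvature in dimension 2: R = 2K = -2/(1) = -2.0000.

-2.0000


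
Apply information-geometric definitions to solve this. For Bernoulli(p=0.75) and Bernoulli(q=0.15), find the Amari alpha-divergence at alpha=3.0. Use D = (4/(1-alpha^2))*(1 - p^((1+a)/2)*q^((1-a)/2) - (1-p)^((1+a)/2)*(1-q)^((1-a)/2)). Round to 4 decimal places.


Amari alpha-divergence:
D = (4/(1-alpha^2))*(1 - p^((1+a)/2)*q^((1-a)/2) - (1-p)^((1+a)/2)*(1-q)^((1-a)/2)).
alpha = 3.0, p = 0.75, q = 0.15.
e1 = (1+alpha)/2 = 2.0, e2 = (1-alpha)/2 = -1.0.
t1 = p^e1 * q^e2 = 0.75^2.0 * 0.15^-1.0 = 3.75.
t2 = (1-p)^e1 * (1-q)^e2 = 0.25^2.0 * 0.85^-1.0 = 0.073529.
4/(1-alpha^2) = -0.5.
D = -0.5*(1 - 3.75 - 0.073529) = 1.4118

1.4118


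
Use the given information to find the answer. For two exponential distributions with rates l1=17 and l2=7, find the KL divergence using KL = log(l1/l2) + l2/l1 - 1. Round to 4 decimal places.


KL divergence for exponential family:
KL = log(l1/l2) + l2/l1 - 1.
log(17/7) = 0.887303.
7/17 = 0.411765.
KL = 0.887303 + 0.411765 - 1 = 0.2991

0.2991


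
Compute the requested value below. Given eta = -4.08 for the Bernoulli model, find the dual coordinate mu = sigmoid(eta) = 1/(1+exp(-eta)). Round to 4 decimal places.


Dual coordinate (expectation parameter) for Bernoulli:
mu = 1/(1+exp(-eta)).
eta = -4.08.
exp(-eta) = exp(4.08) = 59.14547.
mu = 1/(1+59.14547) = 0.0166

0.0166


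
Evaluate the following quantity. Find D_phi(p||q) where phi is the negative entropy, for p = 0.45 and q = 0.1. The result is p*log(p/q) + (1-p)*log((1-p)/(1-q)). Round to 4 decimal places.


Bregman divergence with negative entropy generator:
D = p*log(p/q) + (1-p)*log((1-p)/(1-q)).
p = 0.45, q = 0.1.
p*log(p/q) = 0.45*log(0.45/0.1) = 0.676835.
(1-p)*log((1-p)/(1-q)) = 0.55*log(0.55/0.9) = -0.270862.
D = 0.676835 + -0.270862 = 0.4060

0.4060


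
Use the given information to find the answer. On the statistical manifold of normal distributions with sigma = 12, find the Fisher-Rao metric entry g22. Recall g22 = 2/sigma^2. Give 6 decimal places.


For the 2-parameter normal family, the Fisher metric has:
  g11 = 1/sigma^2, g22 = 2/sigma^2.
sigma = 12, sigma^2 = 144.
g22 = 0.013889

0.013889


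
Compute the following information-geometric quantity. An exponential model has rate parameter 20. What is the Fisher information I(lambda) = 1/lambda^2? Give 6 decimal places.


Fisher information for exponential: I(lambda) = 1/lambda^2.
lambda = 20, lambda^2 = 400.
I = 1/400 = 0.002500

0.002500


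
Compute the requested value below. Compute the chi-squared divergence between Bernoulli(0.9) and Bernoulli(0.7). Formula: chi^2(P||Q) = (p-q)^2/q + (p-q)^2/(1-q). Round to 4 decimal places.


Chi-squared divergence between Bernoulli distributions:
chi^2 = (p-q)^2/q + (p-q)^2/(1-q).
p = 0.9, q = 0.7, p-q = 0.2.
(p-q)^2 = 0.04.
term1 = 0.04/0.7 = 0.057143.
term2 = 0.04/0.3 = 0.133333.
chi^2 = 0.057143 + 0.133333 = 0.1905

0.1905


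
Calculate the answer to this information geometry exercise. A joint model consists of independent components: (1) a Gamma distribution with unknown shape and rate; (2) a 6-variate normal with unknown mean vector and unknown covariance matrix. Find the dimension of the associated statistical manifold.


The dimension of a statistical manifold equals the number of free
(independent) real parameters of the model. For a product of independent
blocks the parameter counts add.
- Gamma (shape, rate): 2.
- 6-variate normal: 6 (mean) + 6*7/2 = 21 (symmetric covariance) = 27.
Total = 2 + 27 = 29.
Dimension = 29

29


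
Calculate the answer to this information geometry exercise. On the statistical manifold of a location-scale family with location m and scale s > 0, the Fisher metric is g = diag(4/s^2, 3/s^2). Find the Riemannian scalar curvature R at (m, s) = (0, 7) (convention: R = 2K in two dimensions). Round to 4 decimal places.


The metric has the form g = (A dm^2 + B ds^2)/s^2 with A = 4, B = 3.
Substitute u = sqrt(A/B)*m: g = B*(du^2 + ds^2)/s^2, i.e. B times the
Poincare upper half-plane metric, which has constant Gaussian curvature -1.
Scaling a 2D metric by a constant c divides the Gaussian curvature by c,
so K = -1/B = -1/(3) = -0.3333 everywhere (the point (m, s) = (0, 7) is irrelevant:
the curvature is constant).
Scalar curvature in dimension 2: R = 2K = -2/(3) = -0.6667.

-0.6667


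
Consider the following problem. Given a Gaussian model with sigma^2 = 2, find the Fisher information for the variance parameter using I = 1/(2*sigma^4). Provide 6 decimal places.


Fisher information for variance: I(sigma^2) = 1/(2*sigma^4).
sigma^2 = 2, so sigma^4 = 4.
I = 1/(2*4) = 1/8 = 0.125000

0.125000


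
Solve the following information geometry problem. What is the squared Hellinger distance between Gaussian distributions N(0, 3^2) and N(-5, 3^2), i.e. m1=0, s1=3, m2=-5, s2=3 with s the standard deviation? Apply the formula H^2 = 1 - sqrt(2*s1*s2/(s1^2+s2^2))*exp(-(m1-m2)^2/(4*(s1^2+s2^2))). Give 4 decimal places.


Squared Hellinger distance for Gaussians:
H^2 = 1 - sqrt(2*s1*s2/(s1^2+s2^2)) * exp(-(m1-m2)^2/(4*(s1^2+s2^2))).
s1^2 = 9, s2^2 = 9, s1^2+s2^2 = 18.
sqrt(2*3*3/(18)) = 1.0.
(m1-m2)^2 = (5)^2 = 25.
exp(-25/(4*18)) = exp(-0.347222) = 0.706648.
H^2 = 1 - 1.0*0.706648 = 0.2934

0.2934


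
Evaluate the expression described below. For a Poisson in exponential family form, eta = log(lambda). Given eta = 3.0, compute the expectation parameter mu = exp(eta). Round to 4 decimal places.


Expectation parameter for Poisson exponential family:
mu = exp(eta).
eta = 3.0.
mu = exp(3.0) = 20.0855

20.0855


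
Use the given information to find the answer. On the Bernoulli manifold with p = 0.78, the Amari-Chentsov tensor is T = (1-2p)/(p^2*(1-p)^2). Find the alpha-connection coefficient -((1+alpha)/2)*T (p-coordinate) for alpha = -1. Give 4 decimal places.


Skewness (Amari-Chentsov) tensor: T = (1-2p)/(p^2*(1-p)^2).
p = 0.78, 1-2p = -0.56, p^2 = 0.6084, (1-p)^2 = 0.0484.
T = -0.56/(0.6084 * 0.0484) = -19.017502.
In the p-coordinate, Gamma^(alpha) = Gamma^(0) - (alpha/2)*T with Gamma^(0) = (1/2)*g'(p) = -T/2,
so Gamma^(alpha) = -((1+alpha)/2)*T.
alpha = -1, -(1+alpha)/2 = 0.0.
Gamma = 0.0 * -19.017502 = 0.0000

0.0000


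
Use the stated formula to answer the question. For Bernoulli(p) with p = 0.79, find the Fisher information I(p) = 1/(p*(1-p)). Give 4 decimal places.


For Bernoulli(p), Fisher information is I(p) = 1/(p*(1-p)).
p = 0.79, 1-p = 0.21.
p*(1-p) = 0.1659.
I(p) = 1/0.1659 = 6.0277

6.0277


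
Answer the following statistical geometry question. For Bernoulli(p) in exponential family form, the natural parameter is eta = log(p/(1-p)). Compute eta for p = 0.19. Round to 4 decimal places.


Natural parameter for Bernoulli: eta = log(p/(1-p)).
p = 0.19, 1-p = 0.81.
p/(1-p) = 0.234568.
eta = log(0.234568) = -1.4500

-1.4500


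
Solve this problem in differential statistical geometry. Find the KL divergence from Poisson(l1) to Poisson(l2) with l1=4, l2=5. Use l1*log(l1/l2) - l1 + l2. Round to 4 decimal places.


KL divergence for Poisson:
KL = l1*log(l1/l2) - l1 + l2.
l1 = 4, l2 = 5.
log(4/5) = -0.223144.
l1*log(l1/l2) = 4 * -0.223144 = -0.892574.
KL = -0.892574 - 4 + 5 = 0.1074

0.1074


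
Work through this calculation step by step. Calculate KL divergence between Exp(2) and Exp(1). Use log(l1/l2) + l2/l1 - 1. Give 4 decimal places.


KL divergence for exponential family:
KL = log(l1/l2) + l2/l1 - 1.
log(2/1) = 0.693147.
1/2 = 0.5.
KL = 0.693147 + 0.5 - 1 = 0.1931

0.1931


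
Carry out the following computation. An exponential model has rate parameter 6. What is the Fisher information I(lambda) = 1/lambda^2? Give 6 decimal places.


Fisher information for exponential: I(lambda) = 1/lambda^2.
lambda = 6, lambda^2 = 36.
I = 1/36 = 0.027778

0.027778


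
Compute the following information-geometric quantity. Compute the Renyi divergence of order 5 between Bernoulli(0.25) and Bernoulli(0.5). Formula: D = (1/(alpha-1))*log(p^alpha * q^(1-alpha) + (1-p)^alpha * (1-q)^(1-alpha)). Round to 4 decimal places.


Renyi divergence of order alpha between Bernoulli distributions:
D = (1/(alpha-1))*log(p^alpha * q^(1-alpha) + (1-p)^alpha * (1-q)^(1-alpha)).
alpha = 5, p = 0.25, q = 0.5.
p^alpha * q^(1-alpha) = 0.25^5 * 0.5^-4 = 0.015625.
(1-p)^alpha * (1-q)^(1-alpha) = 0.75^5 * 0.5^-4 = 3.796875.
sum = 0.015625 + 3.796875 = 3.8125.
D = (1/4)*log(3.8125) = 0.3346

0.3346


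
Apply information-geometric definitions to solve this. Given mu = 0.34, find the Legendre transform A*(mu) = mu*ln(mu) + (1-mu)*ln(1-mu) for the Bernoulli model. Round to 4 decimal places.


Legendre transform for Bernoulli:
A*(mu) = mu*log(mu) + (1-mu)*log(1-mu).
mu = 0.34, 1-mu = 0.66.
mu*log(mu) = 0.34*log(0.34) = -0.366795.
(1-mu)*log(1-mu) = 0.66*log(0.66) = -0.27424.
A* = -0.366795 + -0.27424 = -0.6410

-0.6410


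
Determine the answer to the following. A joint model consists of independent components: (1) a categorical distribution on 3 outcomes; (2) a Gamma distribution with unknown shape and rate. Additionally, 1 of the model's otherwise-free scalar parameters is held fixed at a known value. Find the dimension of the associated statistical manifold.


The dimension of a statistical manifold equals the number of free
(independent) real parameters of the model. For a product of independent
blocks the parameter counts add.
- categorical on 3 outcomes (probabilities sum to 1): 3-1 = 2.
- Gamma (shape, rate): 2.
Total = 2 + 2 = 4.
1 parameter(s) fixed at known values: 4 - 1 = 3.
Dimension = 3

3


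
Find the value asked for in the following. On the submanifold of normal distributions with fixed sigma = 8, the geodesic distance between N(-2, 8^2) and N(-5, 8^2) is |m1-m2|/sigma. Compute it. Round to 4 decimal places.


On the fixed-variance normal subfamily, geodesic distance = |m1-m2|/sigma.
|-2 - -5| = 3.
sigma = 8.
d = 3/8 = 0.3750

0.3750


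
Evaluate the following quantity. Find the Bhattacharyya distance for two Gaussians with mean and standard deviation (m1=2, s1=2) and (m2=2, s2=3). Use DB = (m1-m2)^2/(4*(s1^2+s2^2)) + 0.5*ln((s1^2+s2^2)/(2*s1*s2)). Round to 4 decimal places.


Bhattacharyya distance between two Gaussians:
DB = (m1-m2)^2/(4*(s1^2+s2^2)) + (1/2)*ln((s1^2+s2^2)/(2*s1*s2)).
(m1-m2)^2 = (0)^2 = 0.
s1^2+s2^2 = 4 + 9 = 13.
term1 = 0/52 = 0.0.
term2 = 0.5*ln(13/12.0) = 0.040021.
DB = 0.0 + 0.040021 = 0.0400

0.0400
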